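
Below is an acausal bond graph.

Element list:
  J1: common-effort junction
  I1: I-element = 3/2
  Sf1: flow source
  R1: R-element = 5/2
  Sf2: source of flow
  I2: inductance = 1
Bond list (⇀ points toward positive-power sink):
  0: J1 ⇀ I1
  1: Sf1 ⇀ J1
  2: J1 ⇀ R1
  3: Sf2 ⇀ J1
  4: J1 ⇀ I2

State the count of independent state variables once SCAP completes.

2  (I1, I2 all integral)

bond 1 stroke at Sf1  (Sf1 fixes flow; stroke at Sf1)
bond 3 stroke at Sf2  (Sf2 fixes flow; stroke at Sf2)
bond 0 stroke at I1  (I1 outputs flow p/I1)
bond 4 stroke at I2  (prefer integral on I2)
bond 2 stroke at J1  (only one effort-in slot at J1)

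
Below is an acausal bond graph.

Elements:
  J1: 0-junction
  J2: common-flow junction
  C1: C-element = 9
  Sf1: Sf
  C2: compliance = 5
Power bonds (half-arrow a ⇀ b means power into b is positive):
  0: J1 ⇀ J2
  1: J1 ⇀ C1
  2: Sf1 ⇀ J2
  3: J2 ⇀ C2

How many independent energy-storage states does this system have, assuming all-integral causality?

2  (C1, C2 all integral)

#2 |Sf1  (Sf1: flow source, stroke at near end)
#0 |J2  (common-f at J2 fixed by 2)
#3 |J2  (common-f at J2 fixed by 2)
#1 |J1  (only one effort-in slot at J1)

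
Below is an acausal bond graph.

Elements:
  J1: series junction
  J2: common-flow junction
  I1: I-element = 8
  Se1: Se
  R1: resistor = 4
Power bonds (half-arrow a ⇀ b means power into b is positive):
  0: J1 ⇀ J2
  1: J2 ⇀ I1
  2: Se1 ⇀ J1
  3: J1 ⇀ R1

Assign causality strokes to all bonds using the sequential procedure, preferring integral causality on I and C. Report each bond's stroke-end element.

#0 →J2
#1 →I1
#2 →J1
#3 →J1

β2 stroke at J1  (Se1 fixes effort; stroke away)
β1 stroke at I1  (prefer integral on I1)
β0 stroke at J2  (J2 flow already set via bond 1)
β3 stroke at J1  (J1 flow already set via bond 0)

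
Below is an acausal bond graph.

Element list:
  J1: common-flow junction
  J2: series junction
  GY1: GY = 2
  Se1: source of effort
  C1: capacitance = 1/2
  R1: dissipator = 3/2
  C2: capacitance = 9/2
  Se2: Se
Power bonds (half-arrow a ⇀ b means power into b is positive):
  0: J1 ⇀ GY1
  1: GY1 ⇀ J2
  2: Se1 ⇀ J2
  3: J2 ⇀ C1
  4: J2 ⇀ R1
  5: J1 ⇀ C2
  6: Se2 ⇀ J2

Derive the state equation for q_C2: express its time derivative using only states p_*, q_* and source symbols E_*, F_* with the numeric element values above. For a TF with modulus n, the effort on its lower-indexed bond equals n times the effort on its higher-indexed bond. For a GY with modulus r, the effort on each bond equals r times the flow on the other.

β2 |J2  (Se1 fixes effort; stroke away)
β6 |J2  (Se2 fixes effort; stroke away)
β3 |J2  (prefer integral on C1)
β5 |J1  (C2 outputs effort q/C2)
β0 |GY1  (only one flow-in slot at J1)
β1 |GY1  (GY1: gyrator matches bond 0)
β4 |J2  (J2 flow already set via bond 1)

dq_C2/dt = -E_Se1/2 - E_Se2/2 + q_C1 - q_C2/12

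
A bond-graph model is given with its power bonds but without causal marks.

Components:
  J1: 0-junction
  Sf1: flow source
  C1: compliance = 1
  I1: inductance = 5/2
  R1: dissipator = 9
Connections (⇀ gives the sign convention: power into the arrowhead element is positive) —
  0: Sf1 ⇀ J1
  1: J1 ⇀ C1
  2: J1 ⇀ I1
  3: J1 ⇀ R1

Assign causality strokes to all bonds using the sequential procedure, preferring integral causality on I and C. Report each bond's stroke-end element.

bond 0 →Sf1  (source Sf1 imposes f)
bond 1 →J1  (C1 outputs effort q/C1)
bond 2 →I1  (0-jn J1 has e-setter on 1)
bond 3 →R1  (0-jn J1 has e-setter on 1)

b0 →Sf1
b1 →J1
b2 →I1
b3 →R1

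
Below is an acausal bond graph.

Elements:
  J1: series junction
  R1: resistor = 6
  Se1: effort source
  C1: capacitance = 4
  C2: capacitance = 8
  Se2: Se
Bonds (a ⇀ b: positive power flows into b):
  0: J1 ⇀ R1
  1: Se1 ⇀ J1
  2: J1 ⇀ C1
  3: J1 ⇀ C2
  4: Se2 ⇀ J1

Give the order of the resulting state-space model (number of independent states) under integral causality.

2  (C1, C2 all integral)

bond 1 stroke→J1  (Se1: effort source, stroke at far end)
bond 4 stroke→J1  (source Se2 imposes e)
bond 2 stroke→J1  (C1 outputs effort q/C1)
bond 3 stroke→J1  (prefer integral on C2)
bond 0 stroke→R1  (only one flow-in slot at J1)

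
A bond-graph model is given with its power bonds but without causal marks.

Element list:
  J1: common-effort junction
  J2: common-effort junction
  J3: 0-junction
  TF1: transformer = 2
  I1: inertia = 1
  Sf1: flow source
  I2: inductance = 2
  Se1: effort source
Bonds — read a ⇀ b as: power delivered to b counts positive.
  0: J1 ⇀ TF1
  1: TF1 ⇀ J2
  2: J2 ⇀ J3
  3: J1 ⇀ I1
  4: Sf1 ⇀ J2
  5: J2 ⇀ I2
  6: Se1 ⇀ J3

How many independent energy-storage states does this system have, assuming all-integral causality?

2  (I1, I2 all integral)

b4 stroke→Sf1  (Sf1 (Sf) sets flow on bond)
b6 stroke→J3  (Se1 fixes effort; stroke away)
b2 stroke→J2  (0-jn J3 has e-setter on 6)
b1 stroke→TF1  (common-e at J2 fixed by 2)
b5 stroke→I2  (J2 effort already set via bond 2)
b0 stroke→J1  (TF TF1: opposite of bond 1)
b3 stroke→I1  (0-jn J1 has e-setter on 0)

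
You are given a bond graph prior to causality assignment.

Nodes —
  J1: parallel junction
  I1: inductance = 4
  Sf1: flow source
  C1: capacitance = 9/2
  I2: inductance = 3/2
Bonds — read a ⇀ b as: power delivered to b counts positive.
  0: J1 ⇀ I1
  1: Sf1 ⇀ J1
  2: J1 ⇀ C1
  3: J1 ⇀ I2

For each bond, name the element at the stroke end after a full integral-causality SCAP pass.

bond 0 →I1
bond 1 →Sf1
bond 2 →J1
bond 3 →I2

b1 stroke→Sf1  (Sf1 (Sf) sets flow on bond)
b0 stroke→I1  (I1: I, integral causality)
b2 stroke→J1  (prefer integral on C1)
b3 stroke→I2  (0-jn J1 has e-setter on 2)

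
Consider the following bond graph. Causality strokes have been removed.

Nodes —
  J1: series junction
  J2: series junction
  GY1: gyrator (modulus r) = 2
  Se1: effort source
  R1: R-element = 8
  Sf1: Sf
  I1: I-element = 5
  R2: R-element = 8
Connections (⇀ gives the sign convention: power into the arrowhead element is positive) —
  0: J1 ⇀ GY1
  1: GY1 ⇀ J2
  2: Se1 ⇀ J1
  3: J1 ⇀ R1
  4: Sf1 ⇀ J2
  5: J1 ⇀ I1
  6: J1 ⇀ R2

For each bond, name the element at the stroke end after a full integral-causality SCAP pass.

bond 0 stroke at J1
bond 1 stroke at J2
bond 2 stroke at J1
bond 3 stroke at J1
bond 4 stroke at Sf1
bond 5 stroke at I1
bond 6 stroke at J1

bond 2 stroke at J1  (Se1: effort source, stroke at far end)
bond 4 stroke at Sf1  (source Sf1 imposes f)
bond 1 stroke at J2  (common-f at J2 fixed by 4)
bond 0 stroke at J1  (GY1: gyrator matches bond 1)
bond 5 stroke at I1  (I1: I, integral causality)
bond 3 stroke at J1  (1-jn J1 has f-setter on 5)
bond 6 stroke at J1  (J1 flow already set via bond 5)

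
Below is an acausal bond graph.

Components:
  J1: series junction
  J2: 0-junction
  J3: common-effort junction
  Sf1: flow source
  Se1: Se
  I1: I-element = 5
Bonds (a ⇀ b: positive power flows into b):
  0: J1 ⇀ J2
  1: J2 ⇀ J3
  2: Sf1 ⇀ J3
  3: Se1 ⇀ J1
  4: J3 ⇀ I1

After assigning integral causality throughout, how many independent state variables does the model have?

1  (I1 all integral)

bond 2 →Sf1  (source Sf1 imposes f)
bond 3 →J1  (Se1 (Se) sets effort on bond)
bond 0 →J2  (closing 1-jn rule on J1)
bond 1 →J3  (common-e at J2 fixed by 0)
bond 4 →I1  (common-e at J3 fixed by 1)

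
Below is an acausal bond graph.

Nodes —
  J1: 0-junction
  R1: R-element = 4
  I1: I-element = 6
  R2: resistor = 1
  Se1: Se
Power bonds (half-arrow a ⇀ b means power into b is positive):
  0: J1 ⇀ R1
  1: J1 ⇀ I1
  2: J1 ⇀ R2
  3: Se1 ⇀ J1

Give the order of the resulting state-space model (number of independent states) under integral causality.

1  (I1 all integral)

#3 →J1  (Se1 fixes effort; stroke away)
#0 →R1  (J1: bond 3 brought effort, rest push out)
#1 →I1  (J1: bond 3 brought effort, rest push out)
#2 →R2  (J1 effort already set via bond 3)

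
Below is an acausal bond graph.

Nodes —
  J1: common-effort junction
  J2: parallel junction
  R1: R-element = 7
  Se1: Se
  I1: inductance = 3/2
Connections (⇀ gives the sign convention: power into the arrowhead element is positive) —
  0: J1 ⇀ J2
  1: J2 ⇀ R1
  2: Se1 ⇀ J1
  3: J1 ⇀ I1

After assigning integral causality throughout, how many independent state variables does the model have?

1  (I1 all integral)

β2 →J1  (Se1 fixes effort; stroke away)
β0 →J2  (J1 effort already set via bond 2)
β3 →I1  (common-e at J1 fixed by 2)
β1 →R1  (J2: bond 0 brought effort, rest push out)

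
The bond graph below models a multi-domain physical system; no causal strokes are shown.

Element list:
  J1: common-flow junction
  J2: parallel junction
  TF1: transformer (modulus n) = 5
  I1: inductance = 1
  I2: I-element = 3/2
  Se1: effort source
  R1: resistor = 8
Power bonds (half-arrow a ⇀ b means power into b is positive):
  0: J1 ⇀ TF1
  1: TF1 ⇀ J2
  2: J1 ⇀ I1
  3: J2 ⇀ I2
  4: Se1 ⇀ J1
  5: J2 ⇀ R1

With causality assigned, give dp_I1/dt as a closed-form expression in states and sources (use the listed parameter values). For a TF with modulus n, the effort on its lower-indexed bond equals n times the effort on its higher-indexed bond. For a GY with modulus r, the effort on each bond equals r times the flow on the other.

dp_I1/dt = E_Se1 - 200*p_I1 + 80*p_I2/3

bond 4 stroke at J1  (source Se1 imposes e)
bond 2 stroke at I1  (I1 integral (f out))
bond 0 stroke at J1  (J1: bond 2 brought flow, rest push out)
bond 1 stroke at TF1  (through TF1, causality passes straight; one stroke at TF1)
bond 3 stroke at I2  (I2: I, integral causality)
bond 5 stroke at J2  (only one effort-in slot at J2)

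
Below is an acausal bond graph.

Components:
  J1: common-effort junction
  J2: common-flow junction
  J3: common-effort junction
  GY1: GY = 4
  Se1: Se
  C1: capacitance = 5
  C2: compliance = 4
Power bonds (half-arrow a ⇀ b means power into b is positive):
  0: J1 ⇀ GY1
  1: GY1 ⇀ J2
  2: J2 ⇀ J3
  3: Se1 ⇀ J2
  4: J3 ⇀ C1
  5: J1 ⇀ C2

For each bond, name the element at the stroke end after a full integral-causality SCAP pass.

β0 stroke at GY1
β1 stroke at GY1
β2 stroke at J2
β3 stroke at J2
β4 stroke at J3
β5 stroke at J1

bond 3 |J2  (Se1 fixes effort; stroke away)
bond 4 |J3  (prefer integral on C1)
bond 2 |J2  (J3: bond 4 brought effort, rest push out)
bond 1 |GY1  (closing 1-jn rule on J2)
bond 0 |GY1  (through GY1, causality inverts; strokes same side of GY1)
bond 5 |J1  (only one effort-in slot at J1)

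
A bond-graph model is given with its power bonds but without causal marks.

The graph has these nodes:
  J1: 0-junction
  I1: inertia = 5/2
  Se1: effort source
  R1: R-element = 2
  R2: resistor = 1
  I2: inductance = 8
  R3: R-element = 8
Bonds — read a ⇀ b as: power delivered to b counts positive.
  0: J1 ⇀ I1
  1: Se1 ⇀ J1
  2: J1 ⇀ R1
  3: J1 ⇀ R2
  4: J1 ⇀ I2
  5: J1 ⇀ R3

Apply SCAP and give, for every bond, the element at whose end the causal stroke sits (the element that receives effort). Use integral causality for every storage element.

β1 stroke at J1  (source Se1 imposes e)
β0 stroke at I1  (J1: bond 1 brought effort, rest push out)
β2 stroke at R1  (J1: bond 1 brought effort, rest push out)
β3 stroke at R2  (J1: bond 1 brought effort, rest push out)
β4 stroke at I2  (J1: bond 1 brought effort, rest push out)
β5 stroke at R3  (J1: bond 1 brought effort, rest push out)

bond 0 →I1
bond 1 →J1
bond 2 →R1
bond 3 →R2
bond 4 →I2
bond 5 →R3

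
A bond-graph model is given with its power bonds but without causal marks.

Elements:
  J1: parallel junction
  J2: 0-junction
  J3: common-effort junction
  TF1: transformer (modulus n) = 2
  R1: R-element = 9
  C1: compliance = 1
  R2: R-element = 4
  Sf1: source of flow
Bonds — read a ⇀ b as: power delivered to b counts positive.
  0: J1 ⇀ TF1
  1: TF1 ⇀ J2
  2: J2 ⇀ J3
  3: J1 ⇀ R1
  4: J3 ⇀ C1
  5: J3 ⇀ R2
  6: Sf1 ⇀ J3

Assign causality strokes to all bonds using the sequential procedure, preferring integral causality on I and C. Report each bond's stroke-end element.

β6 |Sf1  (source Sf1 imposes f)
β4 |J3  (prefer integral on C1)
β2 |J2  (J3: bond 4 brought effort, rest push out)
β5 |R2  (J3: bond 4 brought effort, rest push out)
β1 |TF1  (J2 effort already set via bond 2)
β0 |J1  (through TF1, causality passes straight; one stroke at TF1)
β3 |R1  (common-e at J1 fixed by 0)

β0 →J1
β1 →TF1
β2 →J2
β3 →R1
β4 →J3
β5 →R2
β6 →Sf1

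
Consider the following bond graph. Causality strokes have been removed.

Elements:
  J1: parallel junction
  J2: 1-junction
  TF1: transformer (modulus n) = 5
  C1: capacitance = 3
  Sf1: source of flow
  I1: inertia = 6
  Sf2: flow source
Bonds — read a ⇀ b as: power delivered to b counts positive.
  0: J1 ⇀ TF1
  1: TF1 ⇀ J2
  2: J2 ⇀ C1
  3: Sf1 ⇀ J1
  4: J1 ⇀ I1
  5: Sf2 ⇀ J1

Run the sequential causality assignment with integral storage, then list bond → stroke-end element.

b0 |J1
b1 |TF1
b2 |J2
b3 |Sf1
b4 |I1
b5 |Sf2

b3 stroke→Sf1  (Sf1: flow source, stroke at near end)
b5 stroke→Sf2  (Sf2 (Sf) sets flow on bond)
b2 stroke→J2  (C1 integral (e out))
b1 stroke→TF1  (J2: last free bond brings flow in)
b0 stroke→J1  (TF1: transformer flips bond 1)
b4 stroke→I1  (common-e at J1 fixed by 0)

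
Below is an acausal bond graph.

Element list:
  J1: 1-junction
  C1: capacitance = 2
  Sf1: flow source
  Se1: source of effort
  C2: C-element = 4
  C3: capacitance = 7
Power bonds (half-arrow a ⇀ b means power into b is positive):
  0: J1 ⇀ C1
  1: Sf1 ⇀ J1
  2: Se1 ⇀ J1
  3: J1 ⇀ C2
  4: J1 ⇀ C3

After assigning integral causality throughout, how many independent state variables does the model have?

bond 1 →Sf1  (Sf1: flow source, stroke at near end)
bond 2 →J1  (Se1: effort source, stroke at far end)
bond 0 →J1  (J1: bond 1 brought flow, rest push out)
bond 3 →J1  (common-f at J1 fixed by 1)
bond 4 →J1  (J1 flow already set via bond 1)

3  (C1, C2, C3 all integral)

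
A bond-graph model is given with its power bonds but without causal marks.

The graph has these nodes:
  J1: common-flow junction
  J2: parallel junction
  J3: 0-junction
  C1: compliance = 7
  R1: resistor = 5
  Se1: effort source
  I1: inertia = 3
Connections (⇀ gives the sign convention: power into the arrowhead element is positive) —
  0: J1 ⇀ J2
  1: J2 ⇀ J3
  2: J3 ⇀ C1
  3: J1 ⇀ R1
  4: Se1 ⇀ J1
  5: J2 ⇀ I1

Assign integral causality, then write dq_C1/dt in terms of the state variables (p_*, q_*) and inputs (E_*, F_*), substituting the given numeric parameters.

dq_C1/dt = E_Se1/5 - p_I1/3 - q_C1/35

bond 4 stroke at J1  (Se1: effort source, stroke at far end)
bond 2 stroke at J3  (C1: C, integral causality)
bond 1 stroke at J2  (J3 effort already set via bond 2)
bond 0 stroke at J1  (0-jn J2 has e-setter on 1)
bond 5 stroke at I1  (common-e at J2 fixed by 1)
bond 3 stroke at R1  (only one flow-in slot at J1)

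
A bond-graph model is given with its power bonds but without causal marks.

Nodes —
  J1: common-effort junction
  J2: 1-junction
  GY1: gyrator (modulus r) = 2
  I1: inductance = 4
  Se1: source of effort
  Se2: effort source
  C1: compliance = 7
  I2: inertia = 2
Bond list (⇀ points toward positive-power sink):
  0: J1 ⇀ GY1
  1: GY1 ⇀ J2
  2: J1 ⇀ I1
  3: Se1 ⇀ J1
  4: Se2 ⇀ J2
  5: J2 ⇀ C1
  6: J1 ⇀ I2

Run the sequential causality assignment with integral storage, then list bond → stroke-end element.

bond 3 stroke→J1  (source Se1 imposes e)
bond 4 stroke→J2  (Se2 (Se) sets effort on bond)
bond 0 stroke→GY1  (common-e at J1 fixed by 3)
bond 2 stroke→I1  (J1 effort already set via bond 3)
bond 6 stroke→I2  (0-jn J1 has e-setter on 3)
bond 1 stroke→GY1  (through GY1, causality inverts; strokes same side of GY1)
bond 5 stroke→J2  (J2: bond 1 brought flow, rest push out)

#0 |GY1
#1 |GY1
#2 |I1
#3 |J1
#4 |J2
#5 |J2
#6 |I2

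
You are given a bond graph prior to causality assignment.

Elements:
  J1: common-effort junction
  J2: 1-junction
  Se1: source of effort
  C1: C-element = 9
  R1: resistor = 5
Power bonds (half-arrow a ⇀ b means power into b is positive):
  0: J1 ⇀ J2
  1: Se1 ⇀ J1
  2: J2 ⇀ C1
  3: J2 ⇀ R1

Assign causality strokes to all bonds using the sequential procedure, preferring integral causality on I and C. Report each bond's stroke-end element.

bond 0 |J2
bond 1 |J1
bond 2 |J2
bond 3 |R1

b1 stroke→J1  (Se1 fixes effort; stroke away)
b0 stroke→J2  (common-e at J1 fixed by 1)
b2 stroke→J2  (C1 integral (e out))
b3 stroke→R1  (J2 needs exactly one f-in)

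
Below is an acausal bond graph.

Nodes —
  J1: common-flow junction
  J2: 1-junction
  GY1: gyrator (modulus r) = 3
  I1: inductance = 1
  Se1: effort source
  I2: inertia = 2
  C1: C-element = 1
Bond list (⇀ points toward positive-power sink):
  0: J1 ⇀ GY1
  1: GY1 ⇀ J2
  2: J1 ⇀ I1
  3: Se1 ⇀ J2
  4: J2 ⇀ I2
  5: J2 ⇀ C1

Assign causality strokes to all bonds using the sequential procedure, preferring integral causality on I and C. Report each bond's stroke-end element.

b3 stroke at J2  (Se1: effort source, stroke at far end)
b2 stroke at I1  (prefer integral on I1)
b0 stroke at J1  (1-jn J1 has f-setter on 2)
b1 stroke at J2  (GY1: gyrator matches bond 0)
b4 stroke at I2  (I2 integral (f out))
b5 stroke at J2  (J2: bond 4 brought flow, rest push out)

β0 |J1
β1 |J2
β2 |I1
β3 |J2
β4 |I2
β5 |J2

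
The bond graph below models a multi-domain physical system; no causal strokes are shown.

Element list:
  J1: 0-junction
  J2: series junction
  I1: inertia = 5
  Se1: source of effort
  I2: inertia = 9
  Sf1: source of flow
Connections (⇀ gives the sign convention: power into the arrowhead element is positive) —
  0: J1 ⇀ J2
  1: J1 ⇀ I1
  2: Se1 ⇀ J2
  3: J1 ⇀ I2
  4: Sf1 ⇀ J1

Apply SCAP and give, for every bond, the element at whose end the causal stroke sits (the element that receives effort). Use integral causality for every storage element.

b2 stroke at J2  (source Se1 imposes e)
b4 stroke at Sf1  (Sf1 (Sf) sets flow on bond)
b0 stroke at J1  (only one flow-in slot at J2)
b1 stroke at I1  (J1 effort already set via bond 0)
b3 stroke at I2  (J1: bond 0 brought effort, rest push out)

b0 stroke→J1
b1 stroke→I1
b2 stroke→J2
b3 stroke→I2
b4 stroke→Sf1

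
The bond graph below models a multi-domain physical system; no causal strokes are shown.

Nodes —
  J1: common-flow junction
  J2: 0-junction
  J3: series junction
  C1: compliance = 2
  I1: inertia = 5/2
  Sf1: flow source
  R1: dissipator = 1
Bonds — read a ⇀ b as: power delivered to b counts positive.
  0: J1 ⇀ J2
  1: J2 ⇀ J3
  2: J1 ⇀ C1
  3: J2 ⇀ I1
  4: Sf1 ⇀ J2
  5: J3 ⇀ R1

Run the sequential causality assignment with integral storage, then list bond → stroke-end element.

#0 →J2
#1 →J3
#2 →J1
#3 →I1
#4 →Sf1
#5 →R1

β4 |Sf1  (source Sf1 imposes f)
β2 |J1  (C1: C, integral causality)
β0 |J2  (J1: last free bond brings flow in)
β1 |J3  (J2: bond 0 brought effort, rest push out)
β3 |I1  (J2 effort already set via bond 0)
β5 |R1  (only one flow-in slot at J3)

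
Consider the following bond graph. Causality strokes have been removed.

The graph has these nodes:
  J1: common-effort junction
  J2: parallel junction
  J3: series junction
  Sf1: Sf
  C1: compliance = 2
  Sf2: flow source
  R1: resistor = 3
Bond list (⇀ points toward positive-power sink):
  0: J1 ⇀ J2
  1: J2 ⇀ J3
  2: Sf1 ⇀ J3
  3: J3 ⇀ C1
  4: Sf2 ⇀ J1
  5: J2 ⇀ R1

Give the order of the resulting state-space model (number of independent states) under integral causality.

b2 →Sf1  (source Sf1 imposes f)
b4 →Sf2  (source Sf2 imposes f)
b0 →J1  (closing 0-jn rule on J1)
b1 →J3  (J3 flow already set via bond 2)
b3 →J3  (common-f at J3 fixed by 2)
b5 →J2  (J2: last free bond brings effort in)

1  (C1 all integral)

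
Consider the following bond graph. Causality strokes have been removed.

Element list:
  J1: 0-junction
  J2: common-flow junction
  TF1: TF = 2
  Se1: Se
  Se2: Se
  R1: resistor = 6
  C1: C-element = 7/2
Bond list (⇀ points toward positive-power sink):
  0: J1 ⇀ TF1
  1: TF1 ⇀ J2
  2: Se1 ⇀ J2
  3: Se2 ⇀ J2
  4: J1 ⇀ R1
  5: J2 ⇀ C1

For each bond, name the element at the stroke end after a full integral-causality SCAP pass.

bond 2 |J2  (Se1: effort source, stroke at far end)
bond 3 |J2  (Se2 (Se) sets effort on bond)
bond 5 |J2  (C1 integral (e out))
bond 1 |TF1  (J2: last free bond brings flow in)
bond 0 |J1  (TF1 one-in-one-out from 1)
bond 4 |R1  (0-jn J1 has e-setter on 0)

bond 0 stroke→J1
bond 1 stroke→TF1
bond 2 stroke→J2
bond 3 stroke→J2
bond 4 stroke→R1
bond 5 stroke→J2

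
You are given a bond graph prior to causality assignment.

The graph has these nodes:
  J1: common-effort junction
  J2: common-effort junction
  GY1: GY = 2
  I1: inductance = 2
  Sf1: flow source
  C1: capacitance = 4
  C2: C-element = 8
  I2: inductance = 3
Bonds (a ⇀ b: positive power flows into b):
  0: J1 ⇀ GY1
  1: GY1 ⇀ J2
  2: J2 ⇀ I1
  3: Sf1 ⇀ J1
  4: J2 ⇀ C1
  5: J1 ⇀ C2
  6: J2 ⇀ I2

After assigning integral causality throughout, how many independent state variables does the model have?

4  (C1, C2, I1, I2 all integral)

bond 3 stroke→Sf1  (Sf1 fixes flow; stroke at Sf1)
bond 2 stroke→I1  (prefer integral on I1)
bond 4 stroke→J2  (C1: C, integral causality)
bond 1 stroke→GY1  (J2 effort already set via bond 4)
bond 6 stroke→I2  (J2: bond 4 brought effort, rest push out)
bond 0 stroke→GY1  (through GY1, causality inverts; strokes same side of GY1)
bond 5 stroke→J1  (J1 needs exactly one e-in)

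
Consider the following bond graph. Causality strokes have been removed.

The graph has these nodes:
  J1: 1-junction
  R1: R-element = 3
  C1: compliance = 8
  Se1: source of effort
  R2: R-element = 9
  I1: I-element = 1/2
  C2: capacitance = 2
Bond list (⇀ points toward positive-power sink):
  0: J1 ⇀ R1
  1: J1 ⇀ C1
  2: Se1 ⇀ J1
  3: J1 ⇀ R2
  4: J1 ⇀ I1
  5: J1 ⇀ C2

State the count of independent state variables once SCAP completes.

bond 2 |J1  (Se1 fixes effort; stroke away)
bond 1 |J1  (C1 outputs effort q/C1)
bond 4 |I1  (prefer integral on I1)
bond 0 |J1  (1-jn J1 has f-setter on 4)
bond 3 |J1  (1-jn J1 has f-setter on 4)
bond 5 |J1  (common-f at J1 fixed by 4)

3  (C1, C2, I1 all integral)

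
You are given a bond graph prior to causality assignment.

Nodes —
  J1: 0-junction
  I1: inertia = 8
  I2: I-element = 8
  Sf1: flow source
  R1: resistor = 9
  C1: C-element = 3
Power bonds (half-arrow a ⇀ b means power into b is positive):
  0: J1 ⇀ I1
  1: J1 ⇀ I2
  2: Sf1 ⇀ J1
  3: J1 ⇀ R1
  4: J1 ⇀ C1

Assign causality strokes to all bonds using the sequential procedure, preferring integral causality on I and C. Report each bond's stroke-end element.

b0 stroke→I1
b1 stroke→I2
b2 stroke→Sf1
b3 stroke→R1
b4 stroke→J1

bond 2 stroke at Sf1  (Sf1 fixes flow; stroke at Sf1)
bond 0 stroke at I1  (prefer integral on I1)
bond 1 stroke at I2  (I2 outputs flow p/I2)
bond 4 stroke at J1  (C1 outputs effort q/C1)
bond 3 stroke at R1  (0-jn J1 has e-setter on 4)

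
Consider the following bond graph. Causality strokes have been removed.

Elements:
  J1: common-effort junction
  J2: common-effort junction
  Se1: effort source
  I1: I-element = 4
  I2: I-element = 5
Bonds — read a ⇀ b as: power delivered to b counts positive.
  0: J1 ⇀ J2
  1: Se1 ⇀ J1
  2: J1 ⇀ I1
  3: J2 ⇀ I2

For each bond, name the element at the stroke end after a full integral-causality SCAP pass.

#0 stroke→J2
#1 stroke→J1
#2 stroke→I1
#3 stroke→I2

bond 1 →J1  (Se1 (Se) sets effort on bond)
bond 0 →J2  (J1: bond 1 brought effort, rest push out)
bond 2 →I1  (J1: bond 1 brought effort, rest push out)
bond 3 →I2  (J2 effort already set via bond 0)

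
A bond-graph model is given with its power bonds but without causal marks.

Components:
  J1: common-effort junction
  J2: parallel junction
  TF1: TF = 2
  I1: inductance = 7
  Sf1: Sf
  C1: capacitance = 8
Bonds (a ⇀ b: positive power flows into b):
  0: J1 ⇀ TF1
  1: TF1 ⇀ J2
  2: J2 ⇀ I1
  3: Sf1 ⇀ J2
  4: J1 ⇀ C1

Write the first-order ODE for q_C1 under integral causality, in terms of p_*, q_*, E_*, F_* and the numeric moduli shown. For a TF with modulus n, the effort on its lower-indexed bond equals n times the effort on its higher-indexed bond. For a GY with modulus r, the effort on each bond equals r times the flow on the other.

dq_C1/dt = F_Sf1/2 - p_I1/14

#3 stroke at Sf1  (Sf1 (Sf) sets flow on bond)
#2 stroke at I1  (I1 integral (f out))
#1 stroke at J2  (only one effort-in slot at J2)
#0 stroke at TF1  (through TF1, causality passes straight; one stroke at TF1)
#4 stroke at J1  (J1: last free bond brings effort in)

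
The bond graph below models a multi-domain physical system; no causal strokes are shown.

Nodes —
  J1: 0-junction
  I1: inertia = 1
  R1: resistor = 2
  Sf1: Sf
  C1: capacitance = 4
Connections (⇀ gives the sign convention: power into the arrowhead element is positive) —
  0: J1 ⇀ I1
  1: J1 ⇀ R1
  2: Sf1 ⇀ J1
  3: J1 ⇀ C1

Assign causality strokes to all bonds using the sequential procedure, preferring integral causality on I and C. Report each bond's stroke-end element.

#2 stroke→Sf1  (Sf1: flow source, stroke at near end)
#0 stroke→I1  (I1 integral (f out))
#3 stroke→J1  (C1: C, integral causality)
#1 stroke→R1  (0-jn J1 has e-setter on 3)

#0 |I1
#1 |R1
#2 |Sf1
#3 |J1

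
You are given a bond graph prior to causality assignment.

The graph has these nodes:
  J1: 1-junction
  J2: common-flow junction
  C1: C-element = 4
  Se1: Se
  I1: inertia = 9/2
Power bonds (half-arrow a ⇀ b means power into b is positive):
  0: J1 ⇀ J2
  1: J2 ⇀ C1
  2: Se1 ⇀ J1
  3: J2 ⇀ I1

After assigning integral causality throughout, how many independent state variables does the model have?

#2 stroke→J1  (Se1: effort source, stroke at far end)
#0 stroke→J2  (only one flow-in slot at J1)
#1 stroke→J2  (C1 outputs effort q/C1)
#3 stroke→I1  (J2: last free bond brings flow in)

2  (C1, I1 all integral)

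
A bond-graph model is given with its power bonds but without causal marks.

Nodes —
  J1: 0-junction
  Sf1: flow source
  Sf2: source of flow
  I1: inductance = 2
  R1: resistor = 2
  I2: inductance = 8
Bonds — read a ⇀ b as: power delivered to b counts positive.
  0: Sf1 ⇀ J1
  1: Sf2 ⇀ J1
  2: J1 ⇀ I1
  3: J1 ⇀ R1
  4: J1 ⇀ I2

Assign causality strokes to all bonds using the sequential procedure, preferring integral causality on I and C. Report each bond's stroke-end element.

β0 |Sf1
β1 |Sf2
β2 |I1
β3 |J1
β4 |I2

bond 0 →Sf1  (Sf1 fixes flow; stroke at Sf1)
bond 1 →Sf2  (Sf2 fixes flow; stroke at Sf2)
bond 2 →I1  (I1 integral (f out))
bond 4 →I2  (I2: I, integral causality)
bond 3 →J1  (J1 needs exactly one e-in)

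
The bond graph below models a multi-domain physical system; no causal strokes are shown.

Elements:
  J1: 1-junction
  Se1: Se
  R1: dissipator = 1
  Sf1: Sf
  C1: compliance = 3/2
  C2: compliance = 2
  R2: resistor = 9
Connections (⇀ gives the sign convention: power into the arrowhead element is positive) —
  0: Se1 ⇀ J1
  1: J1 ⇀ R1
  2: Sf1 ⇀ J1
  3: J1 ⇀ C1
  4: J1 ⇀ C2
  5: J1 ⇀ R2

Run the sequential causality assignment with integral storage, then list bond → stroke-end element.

#0 stroke at J1  (Se1 (Se) sets effort on bond)
#2 stroke at Sf1  (Sf1 fixes flow; stroke at Sf1)
#1 stroke at J1  (1-jn J1 has f-setter on 2)
#3 stroke at J1  (J1 flow already set via bond 2)
#4 stroke at J1  (J1 flow already set via bond 2)
#5 stroke at J1  (1-jn J1 has f-setter on 2)

bond 0 →J1
bond 1 →J1
bond 2 →Sf1
bond 3 →J1
bond 4 →J1
bond 5 →J1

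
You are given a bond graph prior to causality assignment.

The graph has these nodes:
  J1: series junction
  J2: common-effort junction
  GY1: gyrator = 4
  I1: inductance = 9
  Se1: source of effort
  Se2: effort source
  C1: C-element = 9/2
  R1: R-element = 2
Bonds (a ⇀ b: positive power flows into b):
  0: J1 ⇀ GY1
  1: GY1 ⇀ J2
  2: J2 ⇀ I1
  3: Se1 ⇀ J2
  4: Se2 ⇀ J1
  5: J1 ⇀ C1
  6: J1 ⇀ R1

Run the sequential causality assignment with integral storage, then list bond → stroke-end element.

#0 stroke→GY1
#1 stroke→GY1
#2 stroke→I1
#3 stroke→J2
#4 stroke→J1
#5 stroke→J1
#6 stroke→J1

bond 3 →J2  (source Se1 imposes e)
bond 4 →J1  (Se2 fixes effort; stroke away)
bond 1 →GY1  (J2: bond 3 brought effort, rest push out)
bond 2 →I1  (common-e at J2 fixed by 3)
bond 0 →GY1  (GY1 both-in/both-out from 1)
bond 5 →J1  (common-f at J1 fixed by 0)
bond 6 →J1  (J1 flow already set via bond 0)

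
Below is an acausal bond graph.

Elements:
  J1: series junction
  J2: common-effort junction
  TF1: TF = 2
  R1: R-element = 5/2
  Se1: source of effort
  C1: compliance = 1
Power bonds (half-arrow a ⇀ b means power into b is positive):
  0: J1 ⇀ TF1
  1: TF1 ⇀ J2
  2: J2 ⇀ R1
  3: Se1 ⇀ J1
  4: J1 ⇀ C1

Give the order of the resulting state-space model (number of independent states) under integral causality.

β3 |J1  (Se1: effort source, stroke at far end)
β4 |J1  (C1 outputs effort q/C1)
β0 |TF1  (J1: last free bond brings flow in)
β1 |J2  (TF1: transformer flips bond 0)
β2 |R1  (J2: bond 1 brought effort, rest push out)

1  (C1 all integral)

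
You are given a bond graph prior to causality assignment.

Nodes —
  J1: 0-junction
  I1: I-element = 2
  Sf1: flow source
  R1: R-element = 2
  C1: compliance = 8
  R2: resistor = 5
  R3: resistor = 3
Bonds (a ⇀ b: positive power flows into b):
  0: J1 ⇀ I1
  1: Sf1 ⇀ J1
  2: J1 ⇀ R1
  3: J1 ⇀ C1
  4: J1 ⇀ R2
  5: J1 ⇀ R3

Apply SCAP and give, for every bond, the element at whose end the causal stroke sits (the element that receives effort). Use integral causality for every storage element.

#0 stroke at I1
#1 stroke at Sf1
#2 stroke at R1
#3 stroke at J1
#4 stroke at R2
#5 stroke at R3

β1 stroke at Sf1  (Sf1: flow source, stroke at near end)
β0 stroke at I1  (prefer integral on I1)
β3 stroke at J1  (prefer integral on C1)
β2 stroke at R1  (0-jn J1 has e-setter on 3)
β4 stroke at R2  (common-e at J1 fixed by 3)
β5 stroke at R3  (J1 effort already set via bond 3)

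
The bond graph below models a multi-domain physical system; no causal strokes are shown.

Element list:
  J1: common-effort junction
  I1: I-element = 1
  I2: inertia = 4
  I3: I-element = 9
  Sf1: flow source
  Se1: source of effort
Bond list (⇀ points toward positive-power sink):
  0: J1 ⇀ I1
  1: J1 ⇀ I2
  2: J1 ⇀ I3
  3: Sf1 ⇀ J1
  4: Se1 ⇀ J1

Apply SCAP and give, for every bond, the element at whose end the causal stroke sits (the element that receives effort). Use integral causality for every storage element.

bond 3 stroke at Sf1  (source Sf1 imposes f)
bond 4 stroke at J1  (Se1: effort source, stroke at far end)
bond 0 stroke at I1  (J1 effort already set via bond 4)
bond 1 stroke at I2  (0-jn J1 has e-setter on 4)
bond 2 stroke at I3  (J1: bond 4 brought effort, rest push out)

b0 |I1
b1 |I2
b2 |I3
b3 |Sf1
b4 |J1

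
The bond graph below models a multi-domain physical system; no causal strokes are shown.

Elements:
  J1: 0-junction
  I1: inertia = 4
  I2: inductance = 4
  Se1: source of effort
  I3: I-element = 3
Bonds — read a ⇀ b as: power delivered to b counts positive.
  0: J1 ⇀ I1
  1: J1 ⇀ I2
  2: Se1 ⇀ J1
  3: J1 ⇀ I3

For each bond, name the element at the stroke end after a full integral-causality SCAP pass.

b0 →I1
b1 →I2
b2 →J1
b3 →I3

β2 stroke→J1  (Se1 fixes effort; stroke away)
β0 stroke→I1  (J1: bond 2 brought effort, rest push out)
β1 stroke→I2  (J1 effort already set via bond 2)
β3 stroke→I3  (common-e at J1 fixed by 2)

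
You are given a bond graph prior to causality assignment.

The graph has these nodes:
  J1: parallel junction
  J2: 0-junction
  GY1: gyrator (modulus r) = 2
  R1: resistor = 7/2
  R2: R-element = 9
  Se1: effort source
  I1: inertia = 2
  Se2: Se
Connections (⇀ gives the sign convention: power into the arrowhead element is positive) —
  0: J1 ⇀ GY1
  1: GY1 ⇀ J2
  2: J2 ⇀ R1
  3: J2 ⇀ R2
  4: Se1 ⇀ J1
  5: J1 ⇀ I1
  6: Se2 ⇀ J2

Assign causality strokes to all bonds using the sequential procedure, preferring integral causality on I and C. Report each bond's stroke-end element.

#0 |GY1
#1 |GY1
#2 |R1
#3 |R2
#4 |J1
#5 |I1
#6 |J2

β4 stroke→J1  (Se1: effort source, stroke at far end)
β6 stroke→J2  (source Se2 imposes e)
β0 stroke→GY1  (J1 effort already set via bond 4)
β5 stroke→I1  (J1: bond 4 brought effort, rest push out)
β1 stroke→GY1  (J2 effort already set via bond 6)
β2 stroke→R1  (J2: bond 6 brought effort, rest push out)
β3 stroke→R2  (J2: bond 6 brought effort, rest push out)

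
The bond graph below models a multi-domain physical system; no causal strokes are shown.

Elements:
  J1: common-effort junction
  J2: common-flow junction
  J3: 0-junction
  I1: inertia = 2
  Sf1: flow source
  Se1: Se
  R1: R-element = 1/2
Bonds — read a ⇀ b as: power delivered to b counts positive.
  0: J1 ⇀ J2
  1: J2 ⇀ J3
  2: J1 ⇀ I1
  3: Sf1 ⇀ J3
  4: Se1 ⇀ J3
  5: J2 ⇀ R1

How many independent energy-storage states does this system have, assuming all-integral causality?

1  (I1 all integral)

#3 stroke→Sf1  (source Sf1 imposes f)
#4 stroke→J3  (source Se1 imposes e)
#1 stroke→J2  (0-jn J3 has e-setter on 4)
#2 stroke→I1  (I1 outputs flow p/I1)
#0 stroke→J1  (only one effort-in slot at J1)
#5 stroke→J2  (J2: bond 0 brought flow, rest push out)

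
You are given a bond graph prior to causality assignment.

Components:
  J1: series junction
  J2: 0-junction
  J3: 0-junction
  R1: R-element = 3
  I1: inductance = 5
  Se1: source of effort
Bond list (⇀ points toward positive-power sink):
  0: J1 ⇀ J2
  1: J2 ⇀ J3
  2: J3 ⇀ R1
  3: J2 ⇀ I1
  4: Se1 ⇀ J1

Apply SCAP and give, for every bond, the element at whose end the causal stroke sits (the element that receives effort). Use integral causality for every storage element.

#0 stroke at J2
#1 stroke at J3
#2 stroke at R1
#3 stroke at I1
#4 stroke at J1

bond 4 stroke at J1  (source Se1 imposes e)
bond 0 stroke at J2  (closing 1-jn rule on J1)
bond 1 stroke at J3  (J2: bond 0 brought effort, rest push out)
bond 3 stroke at I1  (common-e at J2 fixed by 0)
bond 2 stroke at R1  (J3 effort already set via bond 1)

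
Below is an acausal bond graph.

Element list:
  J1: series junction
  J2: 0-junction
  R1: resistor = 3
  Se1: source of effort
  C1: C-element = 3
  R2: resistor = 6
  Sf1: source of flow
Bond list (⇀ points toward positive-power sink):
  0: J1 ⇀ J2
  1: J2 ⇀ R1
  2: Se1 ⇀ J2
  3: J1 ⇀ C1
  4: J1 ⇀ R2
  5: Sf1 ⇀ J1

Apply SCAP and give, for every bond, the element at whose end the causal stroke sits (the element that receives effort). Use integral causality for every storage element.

b0 stroke at J1
b1 stroke at R1
b2 stroke at J2
b3 stroke at J1
b4 stroke at J1
b5 stroke at Sf1

b2 |J2  (Se1 fixes effort; stroke away)
b5 |Sf1  (Sf1 (Sf) sets flow on bond)
b0 |J1  (J1: bond 5 brought flow, rest push out)
b3 |J1  (1-jn J1 has f-setter on 5)
b4 |J1  (1-jn J1 has f-setter on 5)
b1 |R1  (common-e at J2 fixed by 2)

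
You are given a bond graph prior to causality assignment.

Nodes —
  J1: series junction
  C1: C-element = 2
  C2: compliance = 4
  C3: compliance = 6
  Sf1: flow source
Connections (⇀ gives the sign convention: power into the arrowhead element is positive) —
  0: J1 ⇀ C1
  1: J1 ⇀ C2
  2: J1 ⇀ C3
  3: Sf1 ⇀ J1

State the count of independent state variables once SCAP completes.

3  (C1, C2, C3 all integral)

b3 stroke at Sf1  (Sf1 fixes flow; stroke at Sf1)
b0 stroke at J1  (J1 flow already set via bond 3)
b1 stroke at J1  (J1 flow already set via bond 3)
b2 stroke at J1  (J1: bond 3 brought flow, rest push out)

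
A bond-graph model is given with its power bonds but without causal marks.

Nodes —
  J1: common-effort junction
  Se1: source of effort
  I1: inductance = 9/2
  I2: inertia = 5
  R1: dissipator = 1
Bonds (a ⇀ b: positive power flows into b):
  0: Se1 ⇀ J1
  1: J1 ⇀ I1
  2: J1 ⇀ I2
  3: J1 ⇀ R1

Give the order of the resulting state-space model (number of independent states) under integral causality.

2  (I1, I2 all integral)

β0 |J1  (Se1: effort source, stroke at far end)
β1 |I1  (J1: bond 0 brought effort, rest push out)
β2 |I2  (J1: bond 0 brought effort, rest push out)
β3 |R1  (J1: bond 0 brought effort, rest push out)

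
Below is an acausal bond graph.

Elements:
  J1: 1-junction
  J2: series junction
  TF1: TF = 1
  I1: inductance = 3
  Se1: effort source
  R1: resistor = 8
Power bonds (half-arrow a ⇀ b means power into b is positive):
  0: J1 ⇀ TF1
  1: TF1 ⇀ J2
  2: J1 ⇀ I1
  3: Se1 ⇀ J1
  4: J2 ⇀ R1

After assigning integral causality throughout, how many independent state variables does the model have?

#3 →J1  (source Se1 imposes e)
#2 →I1  (prefer integral on I1)
#0 →J1  (1-jn J1 has f-setter on 2)
#1 →TF1  (TF1: transformer flips bond 0)
#4 →J2  (J2 flow already set via bond 1)

1  (I1 all integral)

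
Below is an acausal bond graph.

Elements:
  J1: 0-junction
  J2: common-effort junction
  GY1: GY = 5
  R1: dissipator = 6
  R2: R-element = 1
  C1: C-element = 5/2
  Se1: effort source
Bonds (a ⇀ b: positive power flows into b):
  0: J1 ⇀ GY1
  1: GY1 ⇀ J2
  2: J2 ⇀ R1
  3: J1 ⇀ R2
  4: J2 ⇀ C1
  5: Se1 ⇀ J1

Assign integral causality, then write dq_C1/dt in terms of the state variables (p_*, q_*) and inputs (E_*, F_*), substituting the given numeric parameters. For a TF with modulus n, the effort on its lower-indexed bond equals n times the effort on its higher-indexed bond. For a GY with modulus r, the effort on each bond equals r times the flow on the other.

dq_C1/dt = E_Se1/5 - q_C1/15

#5 |J1  (Se1 fixes effort; stroke away)
#0 |GY1  (J1: bond 5 brought effort, rest push out)
#3 |R2  (J1: bond 5 brought effort, rest push out)
#1 |GY1  (GY GY1: same side as bond 0)
#4 |J2  (C1: C, integral causality)
#2 |R1  (J2 effort already set via bond 4)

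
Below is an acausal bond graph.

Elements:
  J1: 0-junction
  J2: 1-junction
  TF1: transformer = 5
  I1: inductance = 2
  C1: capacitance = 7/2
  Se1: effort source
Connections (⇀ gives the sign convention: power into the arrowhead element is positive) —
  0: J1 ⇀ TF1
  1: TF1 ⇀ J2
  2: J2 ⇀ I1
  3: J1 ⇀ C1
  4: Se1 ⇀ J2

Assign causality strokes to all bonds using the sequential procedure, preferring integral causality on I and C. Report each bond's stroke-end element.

bond 0 |TF1
bond 1 |J2
bond 2 |I1
bond 3 |J1
bond 4 |J2

b4 stroke at J2  (source Se1 imposes e)
b2 stroke at I1  (I1 outputs flow p/I1)
b1 stroke at J2  (1-jn J2 has f-setter on 2)
b0 stroke at TF1  (TF TF1: opposite of bond 1)
b3 stroke at J1  (only one effort-in slot at J1)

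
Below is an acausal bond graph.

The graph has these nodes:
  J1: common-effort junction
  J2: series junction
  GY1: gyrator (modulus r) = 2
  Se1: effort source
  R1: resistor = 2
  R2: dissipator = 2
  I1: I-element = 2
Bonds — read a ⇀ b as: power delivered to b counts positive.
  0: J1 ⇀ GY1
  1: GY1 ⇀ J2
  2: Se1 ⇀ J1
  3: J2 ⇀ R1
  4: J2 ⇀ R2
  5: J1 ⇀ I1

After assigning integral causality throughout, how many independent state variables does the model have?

1  (I1 all integral)

β2 |J1  (Se1: effort source, stroke at far end)
β0 |GY1  (0-jn J1 has e-setter on 2)
β5 |I1  (0-jn J1 has e-setter on 2)
β1 |GY1  (GY GY1: same side as bond 0)
β3 |J2  (common-f at J2 fixed by 1)
β4 |J2  (common-f at J2 fixed by 1)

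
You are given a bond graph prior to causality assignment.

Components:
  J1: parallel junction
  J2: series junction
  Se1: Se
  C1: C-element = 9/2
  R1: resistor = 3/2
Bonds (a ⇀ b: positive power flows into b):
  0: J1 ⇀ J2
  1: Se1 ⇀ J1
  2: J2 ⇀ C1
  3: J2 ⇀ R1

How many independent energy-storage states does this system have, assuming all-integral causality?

1  (C1 all integral)

bond 1 |J1  (Se1: effort source, stroke at far end)
bond 0 |J2  (J1: bond 1 brought effort, rest push out)
bond 2 |J2  (C1 integral (e out))
bond 3 |R1  (closing 1-jn rule on J2)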